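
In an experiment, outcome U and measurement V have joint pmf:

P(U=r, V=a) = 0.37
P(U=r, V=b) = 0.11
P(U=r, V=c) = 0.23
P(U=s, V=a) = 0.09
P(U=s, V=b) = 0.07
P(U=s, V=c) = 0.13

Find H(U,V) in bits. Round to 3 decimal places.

2.333 bits

H(U,V) = −Σ p(x,y)·log₂ p(x,y) over all 6 cells.
  cell (r,a): −0.37·log₂0.37 = 0.5307
  cell (r,b): −0.11·log₂0.11 = 0.3503
  cell (r,c): −0.23·log₂0.23 = 0.4877
  cell (s,a): −0.09·log₂0.09 = 0.3127
  cell (s,b): −0.07·log₂0.07 = 0.2686
  cell (s,c): −0.13·log₂0.13 = 0.3826
Sum = 2.333 bits.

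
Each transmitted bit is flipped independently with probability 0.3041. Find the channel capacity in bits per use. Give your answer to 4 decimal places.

Binary symmetric channel: C = 1 − h₂(ε) where h₂ is the binary entropy function.
h₂(0.3041) = −0.3041·log₂0.3041 − 0.6959·log₂0.6959 = 0.8862.
C = 1 − 0.8862 = 0.1138 bits per channel use.

0.1138 bits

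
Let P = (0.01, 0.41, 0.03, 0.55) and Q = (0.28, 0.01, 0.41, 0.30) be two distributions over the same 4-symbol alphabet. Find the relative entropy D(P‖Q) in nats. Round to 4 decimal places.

D(P‖Q) = Σ p·ln(p/q).
  0.01·ln(0.01/0.28) = -0.03332
  0.41·ln(0.41/0.01) = 1.52256
  0.03·ln(0.03/0.41) = -0.07845
  0.55·ln(0.55/0.30) = 0.33337
D(P‖Q) = 1.7442 nats.

1.7442 nats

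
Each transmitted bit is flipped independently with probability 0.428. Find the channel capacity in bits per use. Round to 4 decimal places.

Binary symmetric channel: C = 1 − h₂(ε) where h₂ is the binary entropy function.
h₂(0.428) = −0.428·log₂0.428 − 0.572·log₂0.572 = 0.9850.
C = 1 − 0.9850 = 0.0150 bits per channel use.

0.0150 bits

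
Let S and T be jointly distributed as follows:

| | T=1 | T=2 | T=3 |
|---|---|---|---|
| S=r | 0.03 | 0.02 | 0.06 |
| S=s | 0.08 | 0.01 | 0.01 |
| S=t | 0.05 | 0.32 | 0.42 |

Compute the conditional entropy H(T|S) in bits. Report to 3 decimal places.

Marginals: p(S) = (0.1100, 0.1000, 0.7900), p(T) = (0.1600, 0.3500, 0.4900).
H(T|S) = Σ p(S) · H(T|S=·).
  S=r: p=0.1100, H(T|S=r) = 1.4354
  S=s: p=0.1000, H(T|S=s) = 0.9219
  S=t: p=0.7900, H(T|S=t) = 1.2647
Weighted sum = 1.249 bits.

1.249 bits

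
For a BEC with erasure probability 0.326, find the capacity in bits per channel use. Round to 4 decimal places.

0.6740 bits

Binary erasure channel: capacity C = 1 − ε.
C = 1 − 0.326 = 0.6740 bits per channel use.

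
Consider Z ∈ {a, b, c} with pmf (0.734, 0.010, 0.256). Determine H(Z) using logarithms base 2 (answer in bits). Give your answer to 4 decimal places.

0.8972 bits

H(Z) = −Σ p·log₂ p.
  −(0.734)·log₂(0.734) = 0.32747
  −(0.010)·log₂(0.010) = 0.06644
  −(0.256)·log₂(0.256) = 0.50324
Sum: 0.32747 + 0.06644 + 0.50324 = 0.8972 bits.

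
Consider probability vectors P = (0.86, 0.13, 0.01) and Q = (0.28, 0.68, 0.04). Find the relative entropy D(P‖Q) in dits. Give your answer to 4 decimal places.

D(P‖Q) = Σ p·log₁₀(p/q).
  0.86·log₁₀(0.86/0.28) = 0.41911
  0.13·log₁₀(0.13/0.68) = -0.09341
  0.01·log₁₀(0.01/0.04) = -0.00602
D(P‖Q) = 0.3197 dits.

0.3197 dits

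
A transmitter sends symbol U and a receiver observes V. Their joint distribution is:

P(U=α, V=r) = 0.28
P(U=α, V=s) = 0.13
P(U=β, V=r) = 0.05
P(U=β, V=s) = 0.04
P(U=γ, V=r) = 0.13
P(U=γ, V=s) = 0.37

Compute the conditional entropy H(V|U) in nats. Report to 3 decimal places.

0.604 nats

Marginals: p(U) = (0.4100, 0.0900, 0.5000), p(V) = (0.4600, 0.5400).
H(V|U) = Σ p(U) · H(V|U=·).
  U=α: p=0.4100, H(V|U=α) = 0.6246
  U=β: p=0.0900, H(V|U=β) = 0.6870
  U=γ: p=0.5000, H(V|U=γ) = 0.5731
Weighted sum = 0.604 nats.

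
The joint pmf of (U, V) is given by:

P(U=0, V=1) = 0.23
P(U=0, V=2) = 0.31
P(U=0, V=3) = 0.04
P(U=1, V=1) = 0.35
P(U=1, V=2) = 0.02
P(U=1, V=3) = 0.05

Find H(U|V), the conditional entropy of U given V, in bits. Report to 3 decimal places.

0.760 bits

Chain rule: H(U|V) = H(U,V) − H(V).
Marginals: p(U) = (0.5800, 0.4200), p(V) = (0.5800, 0.3300, 0.0900).
H(U,V) = 2.0563 bits; H(V) = 1.2963 bits.
H(U|V) = 2.0563 − 1.2963 = 0.760 bits.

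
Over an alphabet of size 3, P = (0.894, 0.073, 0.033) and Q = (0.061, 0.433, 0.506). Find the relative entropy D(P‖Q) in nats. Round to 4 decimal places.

2.1802 nats

D(P‖Q) = Σ p·ln(p/q).
  0.894·ln(0.894/0.061) = 2.40024
  0.073·ln(0.073/0.433) = -0.12996
  0.033·ln(0.033/0.506) = -0.09009
D(P‖Q) = 2.1802 nats.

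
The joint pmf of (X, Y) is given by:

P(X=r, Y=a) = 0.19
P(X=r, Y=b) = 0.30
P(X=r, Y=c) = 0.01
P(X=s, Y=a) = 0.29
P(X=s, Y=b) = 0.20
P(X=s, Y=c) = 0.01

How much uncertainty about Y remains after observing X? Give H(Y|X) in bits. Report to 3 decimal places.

Chain rule: H(Y|X) = H(X,Y) − H(X).
Marginals: p(X) = (0.5000, 0.5000), p(Y) = (0.4800, 0.5000, 0.0200).
H(X,Y) = 2.0915 bits; H(X) = 1.0000 bits.
H(Y|X) = 2.0915 − 1.0000 = 1.091 bits.

1.091 bits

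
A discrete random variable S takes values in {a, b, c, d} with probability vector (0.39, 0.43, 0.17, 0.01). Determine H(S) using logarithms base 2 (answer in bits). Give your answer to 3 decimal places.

1.554 bits

H(S) = −Σ p·log₂ p.
  −(0.39)·log₂(0.39) = 0.5298
  −(0.43)·log₂(0.43) = 0.5236
  −(0.17)·log₂(0.17) = 0.4346
  −(0.01)·log₂(0.01) = 0.0664
Sum: 0.5298 + 0.5236 + 0.4346 + 0.0664 = 1.554 bits.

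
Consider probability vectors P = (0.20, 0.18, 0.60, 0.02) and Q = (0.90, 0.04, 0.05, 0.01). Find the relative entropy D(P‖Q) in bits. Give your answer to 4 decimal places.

2.1276 bits

D(P‖Q) = Σ p·log₂(p/q).
  0.20·log₂(0.20/0.90) = -0.43399
  0.18·log₂(0.18/0.04) = 0.39059
  0.60·log₂(0.60/0.05) = 2.15098
  0.02·log₂(0.02/0.01) = 0.02000
D(P‖Q) = 2.1276 bits.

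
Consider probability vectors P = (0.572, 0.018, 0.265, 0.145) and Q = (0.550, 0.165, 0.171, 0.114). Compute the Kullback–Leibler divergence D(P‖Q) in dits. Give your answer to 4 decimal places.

D(P‖Q) = Σ p·log₁₀(p/q).
  0.572·log₁₀(0.572/0.550) = 0.00974
  0.018·log₁₀(0.018/0.165) = -0.01732
  0.265·log₁₀(0.265/0.171) = 0.05042
  0.145·log₁₀(0.145/0.114) = 0.01515
D(P‖Q) = 0.0580 dits.

0.0580 dits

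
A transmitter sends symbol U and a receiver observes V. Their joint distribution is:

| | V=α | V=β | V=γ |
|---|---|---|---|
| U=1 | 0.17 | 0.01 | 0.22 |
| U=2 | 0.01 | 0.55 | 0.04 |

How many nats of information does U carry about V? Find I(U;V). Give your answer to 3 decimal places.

Marginals: p(U) = (0.4000, 0.6000), p(V) = (0.1800, 0.5600, 0.2600).
I(U;V) = H(U) + H(V) − H(U,V).
H(U) = 0.6730, H(V) = 0.9836, H(U,V) = 1.1840.
I(U;V) = 0.6730 + 0.9836 − 1.1840 = 0.473 nats.

0.473 nats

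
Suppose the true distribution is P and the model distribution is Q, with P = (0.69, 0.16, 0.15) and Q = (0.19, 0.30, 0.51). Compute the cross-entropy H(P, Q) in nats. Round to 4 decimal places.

H(P,Q) = −Σ p·ln q.
  −0.69·ln(0.19) = 1.14590
  −0.16·ln(0.30) = 0.19264
  −0.15·ln(0.51) = 0.10100
H(P,Q) = 1.4395 nats.

1.4395 nats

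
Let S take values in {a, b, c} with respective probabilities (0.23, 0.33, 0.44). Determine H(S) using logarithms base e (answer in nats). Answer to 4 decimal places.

H(S) = −Σ p·ln p.
  −(0.23)·ln(0.23) = 0.33803
  −(0.33)·ln(0.33) = 0.36586
  −(0.44)·ln(0.44) = 0.36123
Sum: 0.33803 + 0.36586 + 0.36123 = 1.0651 nats.

1.0651 nats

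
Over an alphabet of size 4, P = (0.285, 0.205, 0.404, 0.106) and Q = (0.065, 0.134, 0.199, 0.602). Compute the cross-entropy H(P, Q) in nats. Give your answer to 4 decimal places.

1.8971 nats

H(P,Q) = −Σ p·ln q.
  −0.285·ln(0.065) = 0.77901
  −0.205·ln(0.134) = 0.41203
  −0.404·ln(0.199) = 0.65224
  −0.106·ln(0.602) = 0.05379
H(P,Q) = 1.8971 nats.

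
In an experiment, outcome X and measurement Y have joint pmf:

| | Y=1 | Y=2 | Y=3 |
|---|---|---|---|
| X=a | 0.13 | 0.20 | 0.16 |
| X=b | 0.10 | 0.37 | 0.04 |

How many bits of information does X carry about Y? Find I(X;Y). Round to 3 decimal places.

Marginals: p(X) = (0.4900, 0.5100), p(Y) = (0.2300, 0.5700, 0.2000).
I(X;Y) = Σ p(x,y)·log₂[p(x,y)/(p(x)p(y))].
  (a,1): 0.13·log₂(1.1535) = 0.0268
  (a,2): 0.20·log₂(0.7161) = -0.0964
  (a,3): 0.16·log₂(1.6327) = 0.1132
  (b,1): 0.10·log₂(0.8525) = -0.0230
  (b,2): 0.37·log₂(1.2728) = 0.1288
  (b,3): 0.04·log₂(0.3922) = -0.0540
Sum = 0.095 bits.

0.095 bits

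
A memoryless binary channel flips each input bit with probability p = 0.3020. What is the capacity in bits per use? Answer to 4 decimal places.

0.1163 bits

Binary symmetric channel: C = 1 − h₂(ε) where h₂ is the binary entropy function.
h₂(0.3020) = −0.3020·log₂0.3020 − 0.6980·log₂0.6980 = 0.8837.
C = 1 − 0.8837 = 0.1163 bits per channel use.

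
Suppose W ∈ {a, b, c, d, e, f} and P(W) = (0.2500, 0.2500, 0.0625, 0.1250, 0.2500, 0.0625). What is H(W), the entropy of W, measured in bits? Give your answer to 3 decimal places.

2.375 bits

H(W) = −Σ p·log₂ p.
  −(0.2500)·log₂(0.2500) = 0.5000
  −(0.2500)·log₂(0.2500) = 0.5000
  −(0.0625)·log₂(0.0625) = 0.2500
  −(0.1250)·log₂(0.1250) = 0.3750
  −(0.2500)·log₂(0.2500) = 0.5000
  −(0.0625)·log₂(0.0625) = 0.2500
Sum: 0.5000 + 0.5000 + 0.2500 + 0.3750 + 0.5000 + 0.2500 = 2.375 bits.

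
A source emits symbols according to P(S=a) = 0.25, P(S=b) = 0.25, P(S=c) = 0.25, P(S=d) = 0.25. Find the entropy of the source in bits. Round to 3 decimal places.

2.000 bits

H(S) = −Σ p·log₂ p.
  −(0.25)·log₂(0.25) = 0.5000
  −(0.25)·log₂(0.25) = 0.5000
  −(0.25)·log₂(0.25) = 0.5000
  −(0.25)·log₂(0.25) = 0.5000
Sum: 0.5000 + 0.5000 + 0.5000 + 0.5000 = 2.000 bits.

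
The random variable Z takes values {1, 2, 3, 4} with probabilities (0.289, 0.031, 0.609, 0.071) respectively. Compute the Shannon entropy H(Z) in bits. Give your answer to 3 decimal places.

1.380 bits

H(Z) = −Σ p·log₂ p.
  −(0.289)·log₂(0.289) = 0.5176
  −(0.031)·log₂(0.031) = 0.1554
  −(0.609)·log₂(0.609) = 0.4357
  −(0.071)·log₂(0.071) = 0.2709
Sum: 0.5176 + 0.1554 + 0.4357 + 0.2709 = 1.380 bits.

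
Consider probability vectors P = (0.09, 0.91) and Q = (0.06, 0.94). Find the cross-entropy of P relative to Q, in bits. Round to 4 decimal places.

0.4465 bits

H(P,Q) = −Σ p·log₂ q.
  −0.09·log₂(0.06) = 0.36530
  −0.91·log₂(0.94) = 0.08123
H(P,Q) = 0.4465 bits.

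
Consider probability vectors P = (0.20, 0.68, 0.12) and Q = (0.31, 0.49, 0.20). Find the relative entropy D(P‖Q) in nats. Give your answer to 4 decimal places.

0.0739 nats

D(P‖Q) = Σ p·ln(p/q).
  0.20·ln(0.20/0.31) = -0.08765
  0.68·ln(0.68/0.49) = 0.22283
  0.12·ln(0.12/0.20) = -0.06130
D(P‖Q) = 0.0739 nats.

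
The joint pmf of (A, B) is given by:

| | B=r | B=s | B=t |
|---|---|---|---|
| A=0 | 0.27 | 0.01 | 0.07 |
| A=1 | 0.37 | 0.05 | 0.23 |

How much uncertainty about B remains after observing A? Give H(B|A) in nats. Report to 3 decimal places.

0.794 nats

Chain rule: H(B|A) = H(A,B) − H(A).
Marginals: p(A) = (0.3500, 0.6500), p(B) = (0.6400, 0.0600, 0.3000).
H(A,B) = 1.4414 nats; H(A) = 0.6474 nats.
H(B|A) = 1.4414 − 0.6474 = 0.794 nats.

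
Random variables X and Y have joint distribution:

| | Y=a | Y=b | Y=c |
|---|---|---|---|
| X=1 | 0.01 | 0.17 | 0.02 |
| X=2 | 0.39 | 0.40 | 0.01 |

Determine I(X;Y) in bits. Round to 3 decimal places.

0.126 bits

Marginals: p(X) = (0.2000, 0.8000), p(Y) = (0.4000, 0.5700, 0.0300).
I(X;Y) = H(X) + H(Y) − H(X,Y).
H(X) = 0.7219, H(Y) = 1.1428, H(X,Y) = 1.7389.
I(X;Y) = 0.7219 + 1.1428 − 1.7389 = 0.126 bits.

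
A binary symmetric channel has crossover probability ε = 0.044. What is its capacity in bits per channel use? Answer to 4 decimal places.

0.7397 bits

Binary symmetric channel: C = 1 − h₂(ε) where h₂ is the binary entropy function.
h₂(0.044) = −0.044·log₂0.044 − 0.956·log₂0.956 = 0.2603.
C = 1 − 0.2603 = 0.7397 bits per channel use.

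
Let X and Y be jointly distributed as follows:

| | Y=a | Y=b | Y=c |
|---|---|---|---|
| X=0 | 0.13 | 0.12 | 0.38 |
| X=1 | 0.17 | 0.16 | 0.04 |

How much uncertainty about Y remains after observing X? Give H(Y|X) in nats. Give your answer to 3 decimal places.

0.952 nats

Marginals: p(X) = (0.6300, 0.3700), p(Y) = (0.3000, 0.2800, 0.4200).
H(Y|X) = Σ p(X) · H(Y|X=·).
  X=0: p=0.6300, H(Y|X=0) = 0.9464
  X=1: p=0.3700, H(Y|X=1) = 0.9603
Weighted sum = 0.952 nats.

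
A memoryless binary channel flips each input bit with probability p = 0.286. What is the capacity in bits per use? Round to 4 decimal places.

Binary symmetric channel: C = 1 − h₂(ε) where h₂ is the binary entropy function.
h₂(0.286) = −0.286·log₂0.286 − 0.714·log₂0.714 = 0.8635.
C = 1 − 0.8635 = 0.1365 bits per channel use.

0.1365 bits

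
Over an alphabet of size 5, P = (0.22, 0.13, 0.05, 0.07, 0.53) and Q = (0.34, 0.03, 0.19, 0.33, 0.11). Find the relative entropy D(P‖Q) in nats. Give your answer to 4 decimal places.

0.7529 nats

D(P‖Q) = Σ p·ln(p/q).
  0.22·ln(0.22/0.34) = -0.09577
  0.13·ln(0.13/0.03) = 0.19062
  0.05·ln(0.05/0.19) = -0.06675
  0.07·ln(0.07/0.33) = -0.10854
  0.53·ln(0.53/0.11) = 0.83337
D(P‖Q) = 0.7529 nats.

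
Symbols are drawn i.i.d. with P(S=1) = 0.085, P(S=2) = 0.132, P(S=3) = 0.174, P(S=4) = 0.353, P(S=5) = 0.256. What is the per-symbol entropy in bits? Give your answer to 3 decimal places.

H(S) = −Σ p·log₂ p.
  −(0.085)·log₂(0.085) = 0.3023
  −(0.132)·log₂(0.132) = 0.3856
  −(0.174)·log₂(0.174) = 0.4390
  −(0.353)·log₂(0.353) = 0.5303
  −(0.256)·log₂(0.256) = 0.5032
Sum: 0.3023 + 0.3856 + 0.4390 + 0.5303 + 0.5032 = 2.160 bits.

2.160 bits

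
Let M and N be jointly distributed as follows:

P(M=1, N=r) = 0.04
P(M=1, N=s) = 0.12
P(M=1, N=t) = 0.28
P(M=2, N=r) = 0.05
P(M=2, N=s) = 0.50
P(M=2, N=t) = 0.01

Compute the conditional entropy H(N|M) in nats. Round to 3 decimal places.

0.596 nats

Chain rule: H(N|M) = H(M,N) − H(M).
Marginals: p(M) = (0.4400, 0.5600), p(N) = (0.0900, 0.6200, 0.2900).
H(M,N) = 1.2820 nats; H(M) = 0.6859 nats.
H(N|M) = 1.2820 − 0.6859 = 0.596 nats.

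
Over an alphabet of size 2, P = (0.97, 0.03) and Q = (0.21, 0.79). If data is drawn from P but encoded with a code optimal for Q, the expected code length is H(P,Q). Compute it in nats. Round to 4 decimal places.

H(P,Q) = −Σ p·ln q.
  −0.97·ln(0.21) = 1.51383
  −0.03·ln(0.79) = 0.00707
H(P,Q) = 1.5209 nats.

1.5209 nats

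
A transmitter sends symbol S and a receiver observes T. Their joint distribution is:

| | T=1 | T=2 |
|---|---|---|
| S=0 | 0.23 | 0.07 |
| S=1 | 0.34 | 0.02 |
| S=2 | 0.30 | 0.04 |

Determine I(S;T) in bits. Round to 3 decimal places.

Marginals: p(S) = (0.3000, 0.3600, 0.3400), p(T) = (0.8700, 0.1300).
I(S;T) = H(S) + H(T) − H(S,T).
H(S) = 1.5809, H(T) = 0.5574, H(S,T) = 2.1051.
I(S;T) = 1.5809 + 0.5574 − 2.1051 = 0.033 bits.

0.033 bits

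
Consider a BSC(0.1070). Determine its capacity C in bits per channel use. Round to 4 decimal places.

0.5092 bits

Binary symmetric channel: C = 1 − h₂(ε) where h₂ is the binary entropy function.
h₂(0.1070) = −0.1070·log₂0.1070 − 0.8930·log₂0.8930 = 0.4908.
C = 1 − 0.4908 = 0.5092 bits per channel use.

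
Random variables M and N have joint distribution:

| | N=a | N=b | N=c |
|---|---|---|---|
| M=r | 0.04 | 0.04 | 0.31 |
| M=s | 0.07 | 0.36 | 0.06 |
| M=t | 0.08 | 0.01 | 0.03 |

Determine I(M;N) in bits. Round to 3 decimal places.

Marginals: p(M) = (0.3900, 0.4900, 0.1200), p(N) = (0.1900, 0.4100, 0.4000).
I(M;N) = H(M) + H(N) − H(M,N).
H(M) = 1.4011, H(N) = 1.5114, H(M,N) = 2.4477.
I(M;N) = 1.4011 + 1.5114 − 2.4477 = 0.465 bits.

0.465 bits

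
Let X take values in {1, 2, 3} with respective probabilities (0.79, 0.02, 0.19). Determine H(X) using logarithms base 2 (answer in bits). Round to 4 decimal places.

H(X) = −Σ p·log₂ p.
  −(0.79)·log₂(0.79) = 0.26866
  −(0.02)·log₂(0.02) = 0.11288
  −(0.19)·log₂(0.19) = 0.45523
Sum: 0.26866 + 0.11288 + 0.45523 = 0.8368 bits.

0.8368 bits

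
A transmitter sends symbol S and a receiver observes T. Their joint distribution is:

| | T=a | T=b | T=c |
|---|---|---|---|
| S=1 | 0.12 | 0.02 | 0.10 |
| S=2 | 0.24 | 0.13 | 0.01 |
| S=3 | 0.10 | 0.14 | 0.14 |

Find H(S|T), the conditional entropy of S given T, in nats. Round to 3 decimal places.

0.935 nats

Chain rule: H(S|T) = H(S,T) − H(T).
Marginals: p(S) = (0.2400, 0.3800, 0.3800), p(T) = (0.4600, 0.2900, 0.2500).
H(S,T) = 1.9975 nats; H(T) = 1.0628 nats.
H(S|T) = 1.9975 − 1.0628 = 0.935 nats.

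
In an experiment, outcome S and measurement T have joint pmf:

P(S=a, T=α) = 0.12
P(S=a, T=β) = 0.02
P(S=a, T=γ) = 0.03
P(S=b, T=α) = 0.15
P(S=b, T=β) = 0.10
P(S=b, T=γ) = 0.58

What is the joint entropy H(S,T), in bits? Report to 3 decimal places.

1.830 bits

H(S,T) = −Σ p(x,y)·log₂ p(x,y) over all 6 cells.
  cell (a,α): −0.12·log₂0.12 = 0.3671
  cell (a,β): −0.02·log₂0.02 = 0.1129
  cell (a,γ): −0.03·log₂0.03 = 0.1518
  cell (b,α): −0.15·log₂0.15 = 0.4105
  cell (b,β): −0.10·log₂0.10 = 0.3322
  cell (b,γ): −0.58·log₂0.58 = 0.4558
Sum = 1.830 bits.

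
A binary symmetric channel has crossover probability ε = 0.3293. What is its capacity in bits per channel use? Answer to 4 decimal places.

Binary symmetric channel: C = 1 − h₂(ε) where h₂ is the binary entropy function.
h₂(0.3293) = −0.3293·log₂0.3293 − 0.6707·log₂0.6707 = 0.9142.
C = 1 − 0.9142 = 0.0858 bits per channel use.

0.0858 bits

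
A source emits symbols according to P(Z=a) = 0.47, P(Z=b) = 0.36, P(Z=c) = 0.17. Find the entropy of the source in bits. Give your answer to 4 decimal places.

1.4772 bits

H(Z) = −Σ p·log₂ p.
  −(0.47)·log₂(0.47) = 0.51196
  −(0.36)·log₂(0.36) = 0.53062
  −(0.17)·log₂(0.17) = 0.43459
Sum: 0.51196 + 0.53062 + 0.43459 = 1.4772 bits.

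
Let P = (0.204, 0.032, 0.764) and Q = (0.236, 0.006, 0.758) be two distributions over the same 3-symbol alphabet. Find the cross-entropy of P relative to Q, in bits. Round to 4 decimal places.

0.9665 bits

H(P,Q) = −Σ p·log₂ q.
  −0.204·log₂(0.236) = 0.42496
  −0.032·log₂(0.006) = 0.23619
  −0.764·log₂(0.758) = 0.30539
H(P,Q) = 0.9665 bits.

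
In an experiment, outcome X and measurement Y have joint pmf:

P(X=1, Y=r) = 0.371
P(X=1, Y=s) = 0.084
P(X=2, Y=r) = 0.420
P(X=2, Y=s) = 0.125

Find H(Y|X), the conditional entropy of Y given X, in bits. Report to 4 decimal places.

0.7374 bits

Marginals: p(X) = (0.4550, 0.5450), p(Y) = (0.7910, 0.2090).
H(Y|X) = Σ p(X) · H(Y|X=·).
  X=1: p=0.4550, H(Y|X=1) = 0.6901
  X=2: p=0.5450, H(Y|X=2) = 0.7769
Weighted sum = 0.7374 bits.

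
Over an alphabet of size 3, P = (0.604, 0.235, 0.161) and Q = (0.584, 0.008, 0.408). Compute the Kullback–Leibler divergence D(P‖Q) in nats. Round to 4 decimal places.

D(P‖Q) = Σ p·ln(p/q).
  0.604·ln(0.604/0.584) = 0.02034
  0.235·ln(0.235/0.008) = 0.79433
  0.161·ln(0.161/0.408) = -0.14971
D(P‖Q) = 0.6650 nats.

0.6650 nats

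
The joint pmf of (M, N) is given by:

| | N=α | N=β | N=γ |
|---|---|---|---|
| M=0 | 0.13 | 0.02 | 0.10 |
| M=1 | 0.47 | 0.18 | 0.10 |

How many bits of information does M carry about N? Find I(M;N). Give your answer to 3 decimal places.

Marginals: p(M) = (0.2500, 0.7500), p(N) = (0.6000, 0.2000, 0.2000).
I(M;N) = Σ p(x,y)·log₂[p(x,y)/(p(x)p(y))].
  (0,α): 0.13·log₂(0.8667) = -0.0268
  (0,β): 0.02·log₂(0.4000) = -0.0264
  (0,γ): 0.10·log₂(2.0000) = 0.1000
  (1,α): 0.47·log₂(1.0444) = 0.0295
  (1,β): 0.18·log₂(1.2000) = 0.0473
  (1,γ): 0.10·log₂(0.6667) = -0.0585
Sum = 0.065 bits.

0.065 bits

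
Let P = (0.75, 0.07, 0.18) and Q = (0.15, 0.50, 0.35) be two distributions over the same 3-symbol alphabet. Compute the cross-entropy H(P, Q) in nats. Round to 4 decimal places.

1.6603 nats

H(P,Q) = −Σ p·ln q.
  −0.75·ln(0.15) = 1.42284
  −0.07·ln(0.50) = 0.04852
  −0.18·ln(0.35) = 0.18897
H(P,Q) = 1.6603 nats.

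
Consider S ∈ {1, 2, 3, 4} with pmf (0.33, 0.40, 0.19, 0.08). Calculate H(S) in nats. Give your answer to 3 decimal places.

1.250 nats

H(S) = −Σ p·ln p.
  −(0.33)·ln(0.33) = 0.3659
  −(0.40)·ln(0.40) = 0.3665
  −(0.19)·ln(0.19) = 0.3155
  −(0.08)·ln(0.08) = 0.2021
Sum: 0.3659 + 0.3665 + 0.3155 + 0.2021 = 1.250 nats.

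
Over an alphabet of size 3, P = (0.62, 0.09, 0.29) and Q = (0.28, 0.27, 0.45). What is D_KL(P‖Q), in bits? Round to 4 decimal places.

0.3846 bits

D(P‖Q) = Σ p·log₂(p/q).
  0.62·log₂(0.62/0.28) = 0.71104
  0.09·log₂(0.09/0.27) = -0.14265
  0.29·log₂(0.29/0.45) = -0.18382
D(P‖Q) = 0.3846 bits.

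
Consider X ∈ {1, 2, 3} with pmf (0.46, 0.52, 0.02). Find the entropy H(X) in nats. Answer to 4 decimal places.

H(X) = −Σ p·ln p.
  −(0.46)·ln(0.46) = 0.35720
  −(0.52)·ln(0.52) = 0.34004
  −(0.02)·ln(0.02) = 0.07824
Sum: 0.35720 + 0.34004 + 0.07824 = 0.7755 nats.

0.7755 nats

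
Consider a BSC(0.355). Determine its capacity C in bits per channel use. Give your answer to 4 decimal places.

0.0615 bits

Binary symmetric channel: C = 1 − h₂(ε) where h₂ is the binary entropy function.
h₂(0.355) = −0.355·log₂0.355 − 0.645·log₂0.645 = 0.9385.
C = 1 − 0.9385 = 0.0615 bits per channel use.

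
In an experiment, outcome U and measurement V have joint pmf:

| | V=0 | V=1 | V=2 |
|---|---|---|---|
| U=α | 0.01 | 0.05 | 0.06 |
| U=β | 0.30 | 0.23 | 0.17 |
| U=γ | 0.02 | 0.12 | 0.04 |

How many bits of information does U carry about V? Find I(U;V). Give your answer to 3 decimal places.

Marginals: p(U) = (0.1200, 0.7000, 0.1800), p(V) = (0.3300, 0.4000, 0.2700).
I(U;V) = Σ p(x,y)·log₂[p(x,y)/(p(x)p(y))].
  (α,0): 0.01·log₂(0.2525) = -0.0199
  (α,1): 0.05·log₂(1.0417) = 0.0029
  (α,2): 0.06·log₂(1.8519) = 0.0533
  (β,0): 0.30·log₂(1.2987) = 0.1131
  (β,1): 0.23·log₂(0.8214) = -0.0653
  (β,2): 0.17·log₂(0.8995) = -0.0260
  (γ,0): 0.02·log₂(0.3367) = -0.0314
  (γ,1): 0.12·log₂(1.6667) = 0.0884
  (γ,2): 0.04·log₂(0.8230) = -0.0112
Sum = 0.104 bits.

0.104 bits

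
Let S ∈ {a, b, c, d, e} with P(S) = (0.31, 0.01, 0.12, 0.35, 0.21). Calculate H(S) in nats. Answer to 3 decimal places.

1.359 nats

H(S) = −Σ p·ln p.
  −(0.31)·ln(0.31) = 0.3631
  −(0.01)·ln(0.01) = 0.0461
  −(0.12)·ln(0.12) = 0.2544
  −(0.35)·ln(0.35) = 0.3674
  −(0.21)·ln(0.21) = 0.3277
Sum: 0.3631 + 0.0461 + 0.2544 + 0.3674 + 0.3277 = 1.359 nats.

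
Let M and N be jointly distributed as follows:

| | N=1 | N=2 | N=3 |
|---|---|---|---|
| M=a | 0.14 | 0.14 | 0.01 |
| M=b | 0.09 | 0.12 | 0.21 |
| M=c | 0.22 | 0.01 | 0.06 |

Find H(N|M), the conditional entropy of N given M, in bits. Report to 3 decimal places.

Chain rule: H(N|M) = H(M,N) − H(M).
Marginals: p(M) = (0.2900, 0.4200, 0.2900), p(N) = (0.4500, 0.2700, 0.2800).
H(M,N) = 2.8037 bits; H(M) = 1.5615 bits.
H(N|M) = 2.8037 − 1.5615 = 1.242 bits.

1.242 bits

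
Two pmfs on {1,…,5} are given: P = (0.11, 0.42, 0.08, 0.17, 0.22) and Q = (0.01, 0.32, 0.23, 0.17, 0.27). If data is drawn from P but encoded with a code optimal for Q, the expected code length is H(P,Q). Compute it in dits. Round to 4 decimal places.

H(P,Q) = −Σ p·log₁₀ q.
  −0.11·log₁₀(0.01) = 0.22000
  −0.42·log₁₀(0.32) = 0.20784
  −0.08·log₁₀(0.23) = 0.05106
  −0.17·log₁₀(0.17) = 0.13082
  −0.22·log₁₀(0.27) = 0.12510
H(P,Q) = 0.7348 dits.

0.7348 dits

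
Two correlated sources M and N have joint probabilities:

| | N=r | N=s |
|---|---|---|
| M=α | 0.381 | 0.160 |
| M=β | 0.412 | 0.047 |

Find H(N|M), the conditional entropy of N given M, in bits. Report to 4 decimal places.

0.6927 bits

Chain rule: H(N|M) = H(M,N) − H(M).
Marginals: p(M) = (0.5410, 0.4590), p(N) = (0.7930, 0.2070).
H(M,N) = 1.6878 bits; H(M) = 0.9951 bits.
H(N|M) = 1.6878 − 0.9951 = 0.6927 bits.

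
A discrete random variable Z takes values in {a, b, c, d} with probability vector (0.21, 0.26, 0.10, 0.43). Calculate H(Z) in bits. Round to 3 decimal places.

1.834 bits

H(Z) = −Σ p·log₂ p.
  −(0.21)·log₂(0.21) = 0.4728
  −(0.26)·log₂(0.26) = 0.5053
  −(0.10)·log₂(0.10) = 0.3322
  −(0.43)·log₂(0.43) = 0.5236
Sum: 0.4728 + 0.5053 + 0.3322 + 0.5236 = 1.834 bits.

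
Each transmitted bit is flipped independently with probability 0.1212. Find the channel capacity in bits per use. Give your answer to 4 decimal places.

Binary symmetric channel: C = 1 − h₂(ε) where h₂ is the binary entropy function.
h₂(0.1212) = −0.1212·log₂0.1212 − 0.8788·log₂0.8788 = 0.5328.
C = 1 − 0.5328 = 0.4672 bits per channel use.

0.4672 bits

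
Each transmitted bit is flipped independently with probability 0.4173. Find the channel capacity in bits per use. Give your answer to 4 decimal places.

0.0198 bits

Binary symmetric channel: C = 1 − h₂(ε) where h₂ is the binary entropy function.
h₂(0.4173) = −0.4173·log₂0.4173 − 0.5827·log₂0.5827 = 0.9802.
C = 1 − 0.9802 = 0.0198 bits per channel use.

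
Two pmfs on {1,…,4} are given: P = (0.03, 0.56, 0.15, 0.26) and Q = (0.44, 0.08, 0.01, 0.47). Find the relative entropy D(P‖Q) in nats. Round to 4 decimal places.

D(P‖Q) = Σ p·ln(p/q).
  0.03·ln(0.03/0.44) = -0.08057
  0.56·ln(0.56/0.08) = 1.08971
  0.15·ln(0.15/0.01) = 0.40621
  0.26·ln(0.26/0.47) = -0.15393
D(P‖Q) = 1.2614 nats.

1.2614 nats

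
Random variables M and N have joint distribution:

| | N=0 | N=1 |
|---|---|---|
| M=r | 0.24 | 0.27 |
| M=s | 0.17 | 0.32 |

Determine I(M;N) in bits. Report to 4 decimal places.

0.0114 bits

Marginals: p(M) = (0.5100, 0.4900), p(N) = (0.4100, 0.5900).
I(M;N) = Σ p(x,y)·log₂[p(x,y)/(p(x)p(y))].
  (r,0): 0.24·log₂(1.1478) = 0.04772
  (r,1): 0.27·log₂(0.8973) = -0.04221
  (s,0): 0.17·log₂(0.8462) = -0.04096
  (s,1): 0.32·log₂(1.1069) = 0.04688
Sum = 0.0114 bits.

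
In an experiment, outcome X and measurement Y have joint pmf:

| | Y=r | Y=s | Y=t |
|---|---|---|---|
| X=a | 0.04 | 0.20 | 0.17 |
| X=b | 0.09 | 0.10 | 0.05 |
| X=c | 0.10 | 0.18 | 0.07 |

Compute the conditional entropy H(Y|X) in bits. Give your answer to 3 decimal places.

Chain rule: H(Y|X) = H(X,Y) − H(X).
Marginals: p(X) = (0.4100, 0.2400, 0.3500), p(Y) = (0.2300, 0.4800, 0.2900).
H(X,Y) = 2.9917 bits; H(X) = 1.5516 bits.
H(Y|X) = 2.9917 − 1.5516 = 1.440 bits.

1.440 bits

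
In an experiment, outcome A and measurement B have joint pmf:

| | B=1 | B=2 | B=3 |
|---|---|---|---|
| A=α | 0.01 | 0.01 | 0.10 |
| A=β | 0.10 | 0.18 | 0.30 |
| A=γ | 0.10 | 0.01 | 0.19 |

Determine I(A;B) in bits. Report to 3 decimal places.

Marginals: p(A) = (0.1200, 0.5800, 0.3000), p(B) = (0.2100, 0.2000, 0.5900).
I(A;B) = Σ p(x,y)·log₂[p(x,y)/(p(x)p(y))].
  (α,1): 0.01·log₂(0.3968) = -0.0133
  (α,2): 0.01·log₂(0.4167) = -0.0126
  (α,3): 0.10·log₂(1.4124) = 0.0498
  (β,1): 0.10·log₂(0.8210) = -0.0285
  (β,2): 0.18·log₂(1.5517) = 0.1141
  (β,3): 0.30·log₂(0.8767) = -0.0570
  (γ,1): 0.10·log₂(1.5873) = 0.0667
  (γ,2): 0.01·log₂(0.1667) = -0.0258
  (γ,3): 0.19·log₂(1.0734) = 0.0194
Sum = 0.113 bits.

0.113 bits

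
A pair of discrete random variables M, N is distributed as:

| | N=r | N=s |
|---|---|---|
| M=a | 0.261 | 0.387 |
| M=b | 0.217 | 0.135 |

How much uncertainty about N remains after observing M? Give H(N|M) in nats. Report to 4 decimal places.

0.6712 nats

Marginals: p(M) = (0.6480, 0.3520), p(N) = (0.4780, 0.5220).
H(N|M) = Σ p(M) · H(N|M=·).
  M=a: p=0.6480, H(N|M=a) = 0.6741
  M=b: p=0.3520, H(N|M=b) = 0.6658
Weighted sum = 0.6712 nats.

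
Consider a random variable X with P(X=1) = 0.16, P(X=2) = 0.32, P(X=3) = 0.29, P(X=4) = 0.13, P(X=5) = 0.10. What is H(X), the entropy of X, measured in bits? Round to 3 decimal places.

2.182 bits

H(X) = −Σ p·log₂ p.
  −(0.16)·log₂(0.16) = 0.4230
  −(0.32)·log₂(0.32) = 0.5260
  −(0.29)·log₂(0.29) = 0.5179
  −(0.13)·log₂(0.13) = 0.3826
  −(0.10)·log₂(0.10) = 0.3322
Sum: 0.4230 + 0.5260 + 0.5179 + 0.3826 + 0.3322 = 2.182 bits.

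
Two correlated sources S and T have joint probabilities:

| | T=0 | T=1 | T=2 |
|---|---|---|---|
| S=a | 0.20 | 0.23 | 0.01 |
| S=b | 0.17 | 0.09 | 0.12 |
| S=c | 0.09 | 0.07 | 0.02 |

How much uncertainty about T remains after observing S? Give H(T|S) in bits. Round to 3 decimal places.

1.330 bits

Marginals: p(S) = (0.4400, 0.3800, 0.1800), p(T) = (0.4600, 0.3900, 0.1500).
H(T|S) = Σ p(S) · H(T|S=·).
  S=a: p=0.4400, H(T|S=a) = 1.1303
  S=b: p=0.3800, H(T|S=b) = 1.5365
  S=c: p=0.1800, H(T|S=c) = 1.3821
Weighted sum = 1.330 bits.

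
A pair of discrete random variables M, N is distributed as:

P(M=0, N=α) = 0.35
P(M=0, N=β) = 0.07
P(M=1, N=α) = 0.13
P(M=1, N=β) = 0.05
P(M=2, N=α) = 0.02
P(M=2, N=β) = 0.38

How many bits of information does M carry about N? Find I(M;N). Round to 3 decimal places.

Marginals: p(M) = (0.4200, 0.1800, 0.4000), p(N) = (0.5000, 0.5000).
I(M;N) = H(M) + H(N) − H(M,N).
H(M) = 1.4997, H(N) = 1.0000, H(M,N) = 2.0407.
I(M;N) = 1.4997 + 1.0000 − 2.0407 = 0.459 bits.

0.459 bits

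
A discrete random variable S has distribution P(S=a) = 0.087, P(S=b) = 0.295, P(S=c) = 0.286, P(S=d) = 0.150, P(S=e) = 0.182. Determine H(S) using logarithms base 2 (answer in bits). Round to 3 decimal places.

H(S) = −Σ p·log₂ p.
  −(0.087)·log₂(0.087) = 0.3065
  −(0.295)·log₂(0.295) = 0.5196
  −(0.286)·log₂(0.286) = 0.5165
  −(0.150)·log₂(0.150) = 0.4105
  −(0.182)·log₂(0.182) = 0.4474
Sum: 0.3065 + 0.5196 + 0.5165 + 0.4105 + 0.4474 = 2.200 bits.

2.200 bits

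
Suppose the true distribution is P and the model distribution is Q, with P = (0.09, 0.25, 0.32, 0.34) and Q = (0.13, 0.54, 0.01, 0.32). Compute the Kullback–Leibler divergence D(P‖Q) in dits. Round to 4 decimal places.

0.3926 dits

D(P‖Q) = Σ p·log₁₀(p/q).
  0.09·log₁₀(0.09/0.13) = -0.01437
  0.25·log₁₀(0.25/0.54) = -0.08361
  0.32·log₁₀(0.32/0.01) = 0.48165
  0.34·log₁₀(0.34/0.32) = 0.00895
D(P‖Q) = 0.3926 dits.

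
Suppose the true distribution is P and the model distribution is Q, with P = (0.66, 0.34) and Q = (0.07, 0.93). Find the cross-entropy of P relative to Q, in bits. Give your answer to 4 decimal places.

H(P,Q) = −Σ p·log₂ q.
  −0.66·log₂(0.07) = 2.53209
  −0.34·log₂(0.93) = 0.03560
H(P,Q) = 2.5677 bits.

2.5677 bits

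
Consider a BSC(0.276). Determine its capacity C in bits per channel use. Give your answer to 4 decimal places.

0.1501 bits

Binary symmetric channel: C = 1 − h₂(ε) where h₂ is the binary entropy function.
h₂(0.276) = −0.276·log₂0.276 − 0.724·log₂0.724 = 0.8499.
C = 1 − 0.8499 = 0.1501 bits per channel use.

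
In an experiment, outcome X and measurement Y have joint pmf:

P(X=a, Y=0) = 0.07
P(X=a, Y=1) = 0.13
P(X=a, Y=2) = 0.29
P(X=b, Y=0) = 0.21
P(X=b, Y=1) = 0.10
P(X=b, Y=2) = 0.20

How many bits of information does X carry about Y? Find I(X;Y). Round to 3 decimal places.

Marginals: p(X) = (0.4900, 0.5100), p(Y) = (0.2800, 0.2300, 0.4900).
I(X;Y) = H(X) + H(Y) − H(X,Y).
H(X) = 0.9997, H(Y) = 1.5062, H(X,Y) = 2.4385.
I(X;Y) = 0.9997 + 1.5062 − 2.4385 = 0.067 bits.

0.067 bits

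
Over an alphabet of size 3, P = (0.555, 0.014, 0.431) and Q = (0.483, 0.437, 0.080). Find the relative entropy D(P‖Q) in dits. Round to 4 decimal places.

0.3278 dits

D(P‖Q) = Σ p·log₁₀(p/q).
  0.555·log₁₀(0.555/0.483) = 0.03349
  0.014·log₁₀(0.014/0.437) = -0.02092
  0.431·log₁₀(0.431/0.080) = 0.31523
D(P‖Q) = 0.3278 dits.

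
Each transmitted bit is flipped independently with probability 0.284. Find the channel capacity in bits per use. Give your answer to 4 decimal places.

0.1392 bits

Binary symmetric channel: C = 1 − h₂(ε) where h₂ is the binary entropy function.
h₂(0.284) = −0.284·log₂0.284 − 0.716·log₂0.716 = 0.8608.
C = 1 − 0.8608 = 0.1392 bits per channel use.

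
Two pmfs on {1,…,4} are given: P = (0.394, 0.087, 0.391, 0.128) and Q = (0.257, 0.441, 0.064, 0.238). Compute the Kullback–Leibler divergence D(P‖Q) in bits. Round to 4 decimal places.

0.9455 bits

D(P‖Q) = Σ p·log₂(p/q).
  0.394·log₂(0.394/0.257) = 0.24287
  0.087·log₂(0.087/0.441) = -0.20373
  0.391·log₂(0.391/0.064) = 1.02091
  0.128·log₂(0.128/0.238) = -0.11454
D(P‖Q) = 0.9455 bits.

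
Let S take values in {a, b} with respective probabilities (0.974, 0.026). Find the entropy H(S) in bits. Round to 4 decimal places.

0.1739 bits

H(S) = −Σ p·log₂ p.
  −(0.974)·log₂(0.974) = 0.03702
  −(0.026)·log₂(0.026) = 0.13690
Sum: 0.03702 + 0.13690 = 0.1739 bits.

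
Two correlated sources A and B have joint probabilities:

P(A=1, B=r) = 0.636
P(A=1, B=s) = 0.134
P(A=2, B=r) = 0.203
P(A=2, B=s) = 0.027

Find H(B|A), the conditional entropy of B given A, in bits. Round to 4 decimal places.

Chain rule: H(B|A) = H(A,B) − H(A).
Marginals: p(A) = (0.7700, 0.2300), p(B) = (0.8390, 0.1610).
H(A,B) = 1.4115 bits; H(A) = 0.7780 bits.
H(B|A) = 1.4115 − 0.7780 = 0.6335 bits.

0.6335 bits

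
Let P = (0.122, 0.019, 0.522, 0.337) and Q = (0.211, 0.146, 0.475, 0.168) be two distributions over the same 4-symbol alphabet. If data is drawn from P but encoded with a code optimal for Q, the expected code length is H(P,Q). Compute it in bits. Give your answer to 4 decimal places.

1.7545 bits

H(P,Q) = −Σ p·log₂ q.
  −0.122·log₂(0.211) = 0.27385
  −0.019·log₂(0.146) = 0.05274
  −0.522·log₂(0.475) = 0.56063
  −0.337·log₂(0.168) = 0.86726
H(P,Q) = 1.7545 bits.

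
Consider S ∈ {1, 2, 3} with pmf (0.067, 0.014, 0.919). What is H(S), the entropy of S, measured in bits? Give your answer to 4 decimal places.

H(S) = −Σ p·log₂ p.
  −(0.067)·log₂(0.067) = 0.26128
  −(0.014)·log₂(0.014) = 0.08622
  −(0.919)·log₂(0.919) = 0.11199
Sum: 0.26128 + 0.08622 + 0.11199 = 0.4595 bits.

0.4595 bits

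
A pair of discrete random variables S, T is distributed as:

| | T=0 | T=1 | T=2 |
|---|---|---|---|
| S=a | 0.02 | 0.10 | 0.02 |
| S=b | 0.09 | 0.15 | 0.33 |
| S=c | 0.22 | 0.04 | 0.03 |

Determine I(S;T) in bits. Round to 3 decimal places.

0.326 bits

Marginals: p(S) = (0.1400, 0.5700, 0.2900), p(T) = (0.3300, 0.2900, 0.3800).
I(S;T) = H(S) + H(T) − H(S,T).
H(S) = 1.3773, H(T) = 1.5762, H(S,T) = 2.6271.
I(S;T) = 1.3773 + 1.5762 − 2.6271 = 0.326 bits.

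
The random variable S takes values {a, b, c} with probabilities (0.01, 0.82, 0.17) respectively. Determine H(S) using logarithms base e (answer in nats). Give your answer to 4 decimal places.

H(S) = −Σ p·ln p.
  −(0.01)·ln(0.01) = 0.04605
  −(0.82)·ln(0.82) = 0.16273
  −(0.17)·ln(0.17) = 0.30123
Sum: 0.04605 + 0.16273 + 0.30123 = 0.5100 nats.

0.5100 nats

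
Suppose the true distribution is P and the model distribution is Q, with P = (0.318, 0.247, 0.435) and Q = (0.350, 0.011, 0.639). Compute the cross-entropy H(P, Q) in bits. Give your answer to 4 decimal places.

2.3698 bits

H(P,Q) = −Σ p·log₂ q.
  −0.318·log₂(0.350) = 0.48163
  −0.247·log₂(0.011) = 1.60707
  −0.435·log₂(0.639) = 0.28106
H(P,Q) = 2.3698 bits.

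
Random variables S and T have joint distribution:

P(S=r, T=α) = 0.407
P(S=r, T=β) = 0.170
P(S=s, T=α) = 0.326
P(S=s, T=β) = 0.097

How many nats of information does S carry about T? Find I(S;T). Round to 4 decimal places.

0.0027 nats

Marginals: p(S) = (0.5770, 0.4230), p(T) = (0.7330, 0.2670).
I(S;T) = H(S) + H(T) − H(S,T).
H(S) = 0.6812, H(T) = 0.5803, H(S,T) = 1.2588.
I(S;T) = 0.6812 + 0.5803 − 1.2588 = 0.0027 nats.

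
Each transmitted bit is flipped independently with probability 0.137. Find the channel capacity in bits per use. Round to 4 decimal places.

Binary symmetric channel: C = 1 − h₂(ε) where h₂ is the binary entropy function.
h₂(0.137) = −0.137·log₂0.137 − 0.863·log₂0.863 = 0.5763.
C = 1 − 0.5763 = 0.4237 bits per channel use.

0.4237 bits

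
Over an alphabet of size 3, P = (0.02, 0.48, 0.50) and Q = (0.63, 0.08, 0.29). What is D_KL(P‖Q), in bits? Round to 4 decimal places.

1.5342 bits

D(P‖Q) = Σ p·log₂(p/q).
  0.02·log₂(0.02/0.63) = -0.09955
  0.48·log₂(0.48/0.08) = 1.24078
  0.50·log₂(0.50/0.29) = 0.39294
D(P‖Q) = 1.5342 bits.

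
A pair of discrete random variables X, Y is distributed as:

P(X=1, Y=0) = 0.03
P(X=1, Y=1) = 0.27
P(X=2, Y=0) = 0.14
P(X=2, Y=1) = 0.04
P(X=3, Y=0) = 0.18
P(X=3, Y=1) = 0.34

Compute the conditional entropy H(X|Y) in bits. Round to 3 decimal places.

1.285 bits

Chain rule: H(X|Y) = H(X,Y) − H(Y).
Marginals: p(X) = (0.3000, 0.1800, 0.5200), p(Y) = (0.3500, 0.6500).
H(X,Y) = 2.2191 bits; H(Y) = 0.9341 bits.
H(X|Y) = 2.2191 − 0.9341 = 1.285 bits.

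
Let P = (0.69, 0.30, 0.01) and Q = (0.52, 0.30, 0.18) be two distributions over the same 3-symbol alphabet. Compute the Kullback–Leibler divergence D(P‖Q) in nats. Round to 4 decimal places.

0.1663 nats

D(P‖Q) = Σ p·ln(p/q).
  0.69·ln(0.69/0.52) = 0.19518
  0.30·ln(0.30/0.30) = 0.00000
  0.01·ln(0.01/0.18) = -0.02890
D(P‖Q) = 0.1663 nats.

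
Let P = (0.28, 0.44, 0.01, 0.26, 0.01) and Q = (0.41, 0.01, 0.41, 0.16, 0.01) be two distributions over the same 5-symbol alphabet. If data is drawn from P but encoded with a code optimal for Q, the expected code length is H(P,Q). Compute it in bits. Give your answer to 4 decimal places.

4.0502 bits

H(P,Q) = −Σ p·log₂ q.
  −0.28·log₂(0.41) = 0.36017
  −0.44·log₂(0.01) = 2.92330
  −0.01·log₂(0.41) = 0.01286
  −0.26·log₂(0.16) = 0.68740
  −0.01·log₂(0.01) = 0.06644
H(P,Q) = 4.0502 bits.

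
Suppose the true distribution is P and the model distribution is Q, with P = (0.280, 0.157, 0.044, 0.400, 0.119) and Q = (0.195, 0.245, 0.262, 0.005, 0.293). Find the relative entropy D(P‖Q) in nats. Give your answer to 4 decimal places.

1.5985 nats

D(P‖Q) = Σ p·ln(p/q).
  0.280·ln(0.280/0.195) = 0.10130
  0.157·ln(0.157/0.245) = -0.06987
  0.044·ln(0.044/0.262) = -0.07850
  0.400·ln(0.400/0.005) = 1.75281
  0.119·ln(0.119/0.293) = -0.10722
D(P‖Q) = 1.5985 nats.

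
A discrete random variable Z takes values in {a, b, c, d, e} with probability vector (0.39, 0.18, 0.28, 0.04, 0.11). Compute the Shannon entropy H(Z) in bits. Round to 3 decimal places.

2.025 bits

H(Z) = −Σ p·log₂ p.
  −(0.39)·log₂(0.39) = 0.5298
  −(0.18)·log₂(0.18) = 0.4453
  −(0.28)·log₂(0.28) = 0.5142
  −(0.04)·log₂(0.04) = 0.1858
  −(0.11)·log₂(0.11) = 0.3503
Sum: 0.5298 + 0.4453 + 0.5142 + 0.1858 + 0.3503 = 2.025 bits.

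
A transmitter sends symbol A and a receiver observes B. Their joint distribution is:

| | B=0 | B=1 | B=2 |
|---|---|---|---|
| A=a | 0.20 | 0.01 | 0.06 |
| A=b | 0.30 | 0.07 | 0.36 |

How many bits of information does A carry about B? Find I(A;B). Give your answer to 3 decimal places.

0.064 bits

Marginals: p(A) = (0.2700, 0.7300), p(B) = (0.5000, 0.0800, 0.4200).
I(A;B) = Σ p(x,y)·log₂[p(x,y)/(p(x)p(y))].
  (a,0): 0.20·log₂(1.4815) = 0.1134
  (a,1): 0.01·log₂(0.4630) = -0.0111
  (a,2): 0.06·log₂(0.5291) = -0.0551
  (b,0): 0.30·log₂(0.8219) = -0.0849
  (b,1): 0.07·log₂(1.1986) = 0.0183
  (b,2): 0.36·log₂(1.1742) = 0.0834
Sum = 0.064 bits.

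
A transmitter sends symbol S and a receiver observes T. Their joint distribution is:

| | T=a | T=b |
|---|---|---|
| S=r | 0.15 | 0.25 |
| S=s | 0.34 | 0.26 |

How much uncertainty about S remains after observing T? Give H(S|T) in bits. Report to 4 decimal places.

0.9453 bits

Chain rule: H(S|T) = H(S,T) − H(T).
Marginals: p(S) = (0.4000, 0.6000), p(T) = (0.4900, 0.5100).
H(S,T) = 1.9450 bits; H(T) = 0.9997 bits.
H(S|T) = 1.9450 − 0.9997 = 0.9453 bits.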